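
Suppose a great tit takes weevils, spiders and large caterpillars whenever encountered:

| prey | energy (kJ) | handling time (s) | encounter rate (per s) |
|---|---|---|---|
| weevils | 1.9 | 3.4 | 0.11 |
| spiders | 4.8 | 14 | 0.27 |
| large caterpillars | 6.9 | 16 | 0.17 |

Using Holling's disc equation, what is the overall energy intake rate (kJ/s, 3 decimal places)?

R = Σλ_iE_i / (1 + Σλ_ih_i)
Numerator: 0.11×1.9 + 0.27×4.8 + 0.17×6.9 = 2.678
Denominator: 1 + 0.11×3.4 + 0.27×14 + 0.17×16 = 7.874
R = 2.678/7.874 = 0.3401 kJ/s

0.340 kJ/s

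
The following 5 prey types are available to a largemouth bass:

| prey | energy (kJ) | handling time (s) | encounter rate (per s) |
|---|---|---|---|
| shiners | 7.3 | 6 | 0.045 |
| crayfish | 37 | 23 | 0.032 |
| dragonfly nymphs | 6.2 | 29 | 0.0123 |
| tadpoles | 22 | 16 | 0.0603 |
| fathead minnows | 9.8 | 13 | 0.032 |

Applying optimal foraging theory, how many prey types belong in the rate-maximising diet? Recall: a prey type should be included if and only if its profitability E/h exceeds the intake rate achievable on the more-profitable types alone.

3

Profitabilities (E/h, kJ/s): crayfish 1.61, tadpoles 1.38, shiners 1.22, fathead minnows 0.754, dragonfly nymphs 0.214. Add prey in this order while the next type's profitability exceeds the intake rate on those already taken.
Rate on top 1: 0.682. tadpoles: 1.38 > 0.682 → include.
Rate on top 2: 0.9296. shiners: 1.22 > 0.9296 → include.
Rate on top 3: 0.9557. fathead minnows: 0.754 < 0.9557 → exclude; stop.
Optimal diet: crayfish, tadpoles, shiners — 3 of 5 types.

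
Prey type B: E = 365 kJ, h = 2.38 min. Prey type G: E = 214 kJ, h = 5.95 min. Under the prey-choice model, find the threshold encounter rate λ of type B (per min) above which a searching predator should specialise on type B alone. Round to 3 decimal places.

0.129 per min

The zero-one rule: include type G iff E₂/h₂ > λE₁/(1+λh₁). Equality gives the switch point.
λE₁h₂ = E₂ + λE₂h₁ ⇒ λ = E₂/(E₁h₂ − E₂h₁) = 214/(2172 − 509.3) = 0.1287 per min.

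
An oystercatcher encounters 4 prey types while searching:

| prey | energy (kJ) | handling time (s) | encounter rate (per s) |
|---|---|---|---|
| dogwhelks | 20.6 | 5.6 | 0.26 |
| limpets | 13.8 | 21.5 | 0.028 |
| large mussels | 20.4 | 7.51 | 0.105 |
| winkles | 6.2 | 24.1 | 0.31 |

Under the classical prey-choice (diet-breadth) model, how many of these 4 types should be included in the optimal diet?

2

Profitabilities (E/h, kJ/s): dogwhelks 3.68, large mussels 2.72, limpets 0.642, winkles 0.257. Add prey in this order while the next type's profitability exceeds the intake rate on those already taken.
Rate on top 1: 2.181. large mussels: 2.72 > 2.181 → include.
Rate on top 2: 2.311. limpets: 0.642 < 2.311 → exclude; stop.
Optimal diet: dogwhelks, large mussels — 2 of 4 types.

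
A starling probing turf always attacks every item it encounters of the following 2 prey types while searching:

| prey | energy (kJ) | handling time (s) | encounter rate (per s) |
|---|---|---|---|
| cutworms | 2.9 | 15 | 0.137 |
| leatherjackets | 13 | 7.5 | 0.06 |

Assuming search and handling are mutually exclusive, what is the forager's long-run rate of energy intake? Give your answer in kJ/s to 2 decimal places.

0.34 kJ/s

R = (0.137×2.9 + 0.06×13) / (1 + 0.137×15 + 0.06×7.5) = 1.177/3.505 = 0.3359 kJ/s.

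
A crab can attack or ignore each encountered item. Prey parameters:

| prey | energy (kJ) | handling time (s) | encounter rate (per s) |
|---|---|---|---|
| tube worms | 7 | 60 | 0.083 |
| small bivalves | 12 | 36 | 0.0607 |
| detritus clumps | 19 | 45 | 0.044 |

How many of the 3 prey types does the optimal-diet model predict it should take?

Profitabilities (E/h, kJ/s): detritus clumps 0.422, small bivalves 0.333, tube worms 0.117. Add prey in this order while the next type's profitability exceeds the intake rate on those already taken.
Rate on top 1: 0.2805. small bivalves: 0.333 > 0.2805 → include.
Rate on top 2: 0.3029. tube worms: 0.117 < 0.3029 → exclude; stop.
Optimal diet: detritus clumps, small bivalves — 2 of 3 types.

2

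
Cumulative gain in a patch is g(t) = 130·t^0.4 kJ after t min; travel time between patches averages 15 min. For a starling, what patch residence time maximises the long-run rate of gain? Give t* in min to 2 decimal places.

Maximise g(t)/(T+t): set derivative to zero → g'(t)(T+t) = g(t).
g'(t) = 0.4·130·t^-0.6. Setting 0.4·130·t^-0.6 = 130·t^0.4/(15+t) gives 0.4(15+t) = t, so 0.60·t = 0.4×15.
t* = 0.4×15/0.60 = 10 min.

10.00 min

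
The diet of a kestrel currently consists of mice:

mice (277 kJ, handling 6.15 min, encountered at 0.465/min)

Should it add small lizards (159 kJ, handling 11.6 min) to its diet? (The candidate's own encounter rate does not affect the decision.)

No

On mice alone, R = ΣλE/(1+Σλh) = 128.8/3.86 = 33.37 kJ/min.
small lizards: E/h = 159/11.6 = 13.71 kJ/min.
Since 13.71 < R, time spent handling small lizards is better spent searching.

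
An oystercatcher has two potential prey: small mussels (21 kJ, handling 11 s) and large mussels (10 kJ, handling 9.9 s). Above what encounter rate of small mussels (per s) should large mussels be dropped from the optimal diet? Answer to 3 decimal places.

Drop large mussels once their profitability E₂/h₂ falls below the rate achievable on small mussels alone: E₂/h₂ = λE₁/(1 + λh₁).
Solve for λ: λE₁h₂ = E₂(1 + λh₁) → λ(E₁h₂ − E₂h₁) = E₂ → λ = E₂/(E₁h₂ − E₂h₁).
λ = 10/(21×9.9 − 10×11) = 10/97.9 = 0.1021 per s.

0.102 per s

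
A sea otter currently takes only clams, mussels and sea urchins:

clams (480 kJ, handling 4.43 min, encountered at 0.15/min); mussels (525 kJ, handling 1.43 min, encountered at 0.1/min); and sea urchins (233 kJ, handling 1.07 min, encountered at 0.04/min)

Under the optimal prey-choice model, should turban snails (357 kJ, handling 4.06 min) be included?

Current rate: (0.15×480 + 0.1×525 + 0.04×233)/(1 + 0.15×4.43 + 0.1×1.43 + 0.04×1.07) = 72.32 kJ/min.
Profitability of turban snails: 357/4.06 = 87.93 kJ/min.
87.93 > 72.32, so adding turban snails raises the average — include it.

Yes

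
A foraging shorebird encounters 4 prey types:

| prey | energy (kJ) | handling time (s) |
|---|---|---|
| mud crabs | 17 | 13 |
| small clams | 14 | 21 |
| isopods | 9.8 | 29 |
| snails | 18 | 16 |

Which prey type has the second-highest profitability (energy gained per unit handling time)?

snails

In descending order of E/h:
mud crabs: 17/13 = 1.31 kJ/s
snails: 18/16 = 1.12 kJ/s
small clams: 14/21 = 0.667 kJ/s
isopods: 9.8/29 = 0.338 kJ/s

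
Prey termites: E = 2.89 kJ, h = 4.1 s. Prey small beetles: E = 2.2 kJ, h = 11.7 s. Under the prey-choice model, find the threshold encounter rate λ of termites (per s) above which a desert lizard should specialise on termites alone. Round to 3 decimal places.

Drop small beetles once their profitability E₂/h₂ falls below the rate achievable on termites alone: E₂/h₂ = λE₁/(1 + λh₁).
Solve for λ: λE₁h₂ = E₂(1 + λh₁) → λ(E₁h₂ − E₂h₁) = E₂ → λ = E₂/(E₁h₂ − E₂h₁).
λ = 2.2/(2.89×11.7 − 2.2×4.1) = 2.2/24.79 = 0.08873 per s.

0.089 per s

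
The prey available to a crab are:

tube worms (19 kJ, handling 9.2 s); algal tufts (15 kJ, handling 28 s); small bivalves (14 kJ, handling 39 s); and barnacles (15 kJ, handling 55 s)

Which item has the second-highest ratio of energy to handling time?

In descending order of E/h:
tube worms: 19/9.2 = 2.07 kJ/s
algal tufts: 15/28 = 0.536 kJ/s
small bivalves: 14/39 = 0.359 kJ/s
barnacles: 15/55 = 0.273 kJ/s

algal tufts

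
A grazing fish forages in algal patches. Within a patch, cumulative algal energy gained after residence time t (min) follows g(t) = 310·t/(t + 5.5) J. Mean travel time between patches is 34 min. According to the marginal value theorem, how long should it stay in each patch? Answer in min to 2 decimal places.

By the marginal value theorem, leave when the instantaneous gain rate g'(t) equals the habitat-wide average g(t)/(T + t).
g'(t) = 310·5.5/(t + 5.5)². Setting 310·5.5/(t+5.5)² = 310t/[(t+5.5)(34+t)] gives 5.5(34+t) = t(t+5.5), so t² = 5.5×34 = 187.
t* = √187 = 13.67 min.

13.67 min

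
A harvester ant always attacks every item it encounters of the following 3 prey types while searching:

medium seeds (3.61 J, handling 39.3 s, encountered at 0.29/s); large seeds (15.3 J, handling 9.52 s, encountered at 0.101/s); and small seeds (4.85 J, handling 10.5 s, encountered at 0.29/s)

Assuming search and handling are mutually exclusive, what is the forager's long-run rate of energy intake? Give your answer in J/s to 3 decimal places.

R = Σλ_iE_i / (1 + Σλ_ih_i)
Numerator: 0.29×3.61 + 0.101×15.3 + 0.29×4.85 = 3.999
Denominator: 1 + 0.29×39.3 + 0.101×9.52 + 0.29×10.5 = 16.4
R = 3.999/16.4 = 0.2438 J/s

0.244 J/s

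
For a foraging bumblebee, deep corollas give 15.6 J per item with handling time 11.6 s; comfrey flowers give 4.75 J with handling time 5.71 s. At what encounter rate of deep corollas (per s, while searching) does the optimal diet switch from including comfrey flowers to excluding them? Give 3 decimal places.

Drop comfrey flowers once their profitability E₂/h₂ falls below the rate achievable on deep corollas alone: E₂/h₂ = λE₁/(1 + λh₁).
Solve for λ: λE₁h₂ = E₂(1 + λh₁) → λ(E₁h₂ − E₂h₁) = E₂ → λ = E₂/(E₁h₂ − E₂h₁).
λ = 4.75/(15.6×5.71 − 4.75×11.6) = 4.75/33.98 = 0.1398 per s.

0.140 per s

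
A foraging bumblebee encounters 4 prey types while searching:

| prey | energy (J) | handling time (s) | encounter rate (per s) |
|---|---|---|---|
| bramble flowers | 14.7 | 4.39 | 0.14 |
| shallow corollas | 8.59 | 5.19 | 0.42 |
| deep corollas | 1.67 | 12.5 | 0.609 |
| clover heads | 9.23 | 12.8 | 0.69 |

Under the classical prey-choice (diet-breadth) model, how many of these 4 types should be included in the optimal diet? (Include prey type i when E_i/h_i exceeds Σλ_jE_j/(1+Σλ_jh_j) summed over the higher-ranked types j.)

2

Profitabilities (E/h, J/s): bramble flowers 3.35, shallow corollas 1.66, clover heads 0.721, deep corollas 0.134. Add prey in this order while the next type's profitability exceeds the intake rate on those already taken.
Rate on top 1: 1.275. shallow corollas: 1.66 > 1.275 → include.
Rate on top 2: 1.493. clover heads: 0.721 < 1.493 → exclude; stop.
Optimal diet: bramble flowers, shallow corollas — 2 of 4 types.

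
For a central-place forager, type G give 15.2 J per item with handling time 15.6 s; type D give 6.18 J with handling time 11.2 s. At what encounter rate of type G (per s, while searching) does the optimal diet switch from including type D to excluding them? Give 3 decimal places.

0.084 per s

Drop type D once their profitability E₂/h₂ falls below the rate achievable on type G alone: E₂/h₂ = λE₁/(1 + λh₁).
Solve for λ: λE₁h₂ = E₂(1 + λh₁) → λ(E₁h₂ − E₂h₁) = E₂ → λ = E₂/(E₁h₂ − E₂h₁).
λ = 6.18/(15.2×11.2 − 6.18×15.6) = 6.18/73.83 = 0.0837 per s.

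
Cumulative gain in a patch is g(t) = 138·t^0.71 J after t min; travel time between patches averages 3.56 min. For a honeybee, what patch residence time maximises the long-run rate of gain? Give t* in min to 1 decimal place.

8.7 min

Maximise g(t)/(T+t): set derivative to zero → g'(t)(T+t) = g(t).
g'(t) = 0.71·138·t^-0.29. Setting 0.71·138·t^-0.29 = 138·t^0.71/(3.56+t) gives 0.71(3.56+t) = t, so 0.29·t = 0.71×3.56.
t* = 0.71×3.56/0.29 = 8.716 min.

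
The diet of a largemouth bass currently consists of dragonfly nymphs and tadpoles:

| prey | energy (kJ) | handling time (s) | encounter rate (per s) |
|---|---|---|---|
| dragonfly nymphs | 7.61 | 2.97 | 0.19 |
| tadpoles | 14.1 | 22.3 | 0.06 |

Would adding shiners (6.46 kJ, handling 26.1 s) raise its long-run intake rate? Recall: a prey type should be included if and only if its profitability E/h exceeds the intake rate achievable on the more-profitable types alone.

No

On dragonfly nymphs and tadpoles alone, R = ΣλE/(1+Σλh) = 2.292/2.902 = 0.7897 kJ/s.
Profitability of shiners: 6.46/26.1 = 0.2475 kJ/s.
Since 0.2475 < R, time spent handling shiners is better spent searching.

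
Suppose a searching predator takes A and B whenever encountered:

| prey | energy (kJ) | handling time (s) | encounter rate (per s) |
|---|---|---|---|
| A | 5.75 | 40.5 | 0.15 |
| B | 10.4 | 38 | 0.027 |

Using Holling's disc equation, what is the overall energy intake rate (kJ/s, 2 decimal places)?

Energy encountered per unit search time: 0.15×5.75 + 0.027×10.4 = 1.143 kJ/s.
Handling time per unit search time: 0.15×40.5 + 0.027×38 = 7.101.
Rate = 1.143/(1 + 7.101) = 0.1411 kJ/s.

0.14 kJ/s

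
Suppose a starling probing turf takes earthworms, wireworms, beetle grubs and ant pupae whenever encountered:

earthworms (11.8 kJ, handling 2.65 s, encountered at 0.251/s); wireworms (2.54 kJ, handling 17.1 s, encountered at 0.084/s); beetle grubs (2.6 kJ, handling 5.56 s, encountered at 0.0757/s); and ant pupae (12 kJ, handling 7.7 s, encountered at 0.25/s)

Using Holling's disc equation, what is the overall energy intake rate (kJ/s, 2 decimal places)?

Energy encountered per unit search time: 0.251×11.8 + 0.084×2.54 + 0.0757×2.6 + 0.25×12 = 6.372 kJ/s.
Handling time per unit search time: 0.251×2.65 + 0.084×17.1 + 0.0757×5.56 + 0.25×7.7 = 4.447.
Rate = 6.372/(1 + 4.447) = 1.17 kJ/s.

1.17 kJ/s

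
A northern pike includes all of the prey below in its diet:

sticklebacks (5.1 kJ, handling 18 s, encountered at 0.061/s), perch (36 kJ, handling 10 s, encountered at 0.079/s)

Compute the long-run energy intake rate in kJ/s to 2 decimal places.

1.09 kJ/s

Energy encountered per unit search time: 0.061×5.1 + 0.079×36 = 3.155 kJ/s.
Handling time per unit search time: 0.061×18 + 0.079×10 = 1.888.
Rate = 3.155/(1 + 1.888) = 1.092 kJ/s.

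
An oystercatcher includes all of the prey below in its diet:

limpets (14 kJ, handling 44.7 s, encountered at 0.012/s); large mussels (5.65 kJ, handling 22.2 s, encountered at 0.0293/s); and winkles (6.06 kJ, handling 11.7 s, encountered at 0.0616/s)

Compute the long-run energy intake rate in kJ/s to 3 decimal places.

R = (0.012×14 + 0.0293×5.65 + 0.0616×6.06) / (1 + 0.012×44.7 + 0.0293×22.2 + 0.0616×11.7) = 0.7068/2.908 = 0.2431 kJ/s.

0.243 kJ/s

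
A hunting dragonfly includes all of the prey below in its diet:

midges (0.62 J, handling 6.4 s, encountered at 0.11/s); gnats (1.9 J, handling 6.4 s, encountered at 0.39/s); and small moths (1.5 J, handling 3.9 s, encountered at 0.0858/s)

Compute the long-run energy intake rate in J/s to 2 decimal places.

R = (0.11×0.62 + 0.39×1.9 + 0.0858×1.5) / (1 + 0.11×6.4 + 0.39×6.4 + 0.0858×3.9) = 0.9379/4.535 = 0.2068 J/s.

0.21 J/s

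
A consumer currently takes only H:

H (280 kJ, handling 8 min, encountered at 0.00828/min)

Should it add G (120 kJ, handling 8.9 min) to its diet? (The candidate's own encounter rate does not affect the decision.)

On H alone, R = ΣλE/(1+Σλh) = 2.318/1.066 = 2.174 kJ/min.
G: E/h = 120/8.9 = 13.48 kJ/min.
13.48 > 2.174, so adding G raises the average — include it.

Yes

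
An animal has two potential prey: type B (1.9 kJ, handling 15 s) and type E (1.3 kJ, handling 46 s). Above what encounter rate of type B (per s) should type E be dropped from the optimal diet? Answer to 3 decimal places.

Drop type E once their profitability E₂/h₂ falls below the rate achievable on type B alone: E₂/h₂ = λE₁/(1 + λh₁).
Solve for λ: λE₁h₂ = E₂(1 + λh₁) → λ(E₁h₂ − E₂h₁) = E₂ → λ = E₂/(E₁h₂ − E₂h₁).
λ = 1.3/(1.9×46 − 1.3×15) = 1.3/67.9 = 0.01915 per s.

0.019 per s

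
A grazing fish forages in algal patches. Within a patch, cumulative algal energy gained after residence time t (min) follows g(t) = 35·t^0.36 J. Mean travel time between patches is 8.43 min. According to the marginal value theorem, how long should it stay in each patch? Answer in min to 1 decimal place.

4.7 min

By the marginal value theorem, leave when the instantaneous gain rate g'(t) equals the habitat-wide average g(t)/(T + t).
g'(t) = 0.36·35·t^-0.64. Setting 0.36·35·t^-0.64 = 35·t^0.36/(8.43+t) gives 0.36(8.43+t) = t, so 0.64·t = 0.36×8.43.
t* = 0.36×8.43/0.64 = 4.742 min.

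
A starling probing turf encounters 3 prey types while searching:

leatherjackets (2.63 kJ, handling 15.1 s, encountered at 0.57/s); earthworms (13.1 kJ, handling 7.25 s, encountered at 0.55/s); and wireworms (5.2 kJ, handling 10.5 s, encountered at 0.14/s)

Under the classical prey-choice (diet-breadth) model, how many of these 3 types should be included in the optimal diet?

E/h in descending order: earthworms 1.81, wireworms 0.495, leatherjackets 0.174 kJ/s. The optimal diet is the largest prefix of this list for which every included type satisfies E_i/h_i > R on the types above it.
Rate on top 1: 1.445. wireworms: 0.495 < 1.445 → exclude; stop.
Optimal diet: earthworms — 1 of 3 types.

1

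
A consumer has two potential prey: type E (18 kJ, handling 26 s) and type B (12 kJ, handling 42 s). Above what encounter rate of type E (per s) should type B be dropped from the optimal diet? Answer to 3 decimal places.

Drop type B once their profitability E₂/h₂ falls below the rate achievable on type E alone: E₂/h₂ = λE₁/(1 + λh₁).
Solve for λ: λE₁h₂ = E₂(1 + λh₁) → λ(E₁h₂ − E₂h₁) = E₂ → λ = E₂/(E₁h₂ − E₂h₁).
λ = 12/(18×42 − 12×26) = 12/444 = 0.02703 per s.

0.027 per s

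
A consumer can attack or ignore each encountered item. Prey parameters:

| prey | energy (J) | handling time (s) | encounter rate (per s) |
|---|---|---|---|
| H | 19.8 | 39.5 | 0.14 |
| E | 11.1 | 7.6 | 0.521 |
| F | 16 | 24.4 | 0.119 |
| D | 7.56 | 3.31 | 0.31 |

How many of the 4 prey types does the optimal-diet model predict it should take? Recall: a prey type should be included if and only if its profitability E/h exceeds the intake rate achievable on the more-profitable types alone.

2

Rank by E/h (J/s): D 2.28, E 1.46, F 0.656, H 0.501. Include each in turn until the next type's E/h falls below the running intake rate.
Rate on top 1: 1.157. E: 1.46 > 1.157 → include.
Rate on top 2: 1.358. F: 0.656 < 1.358 → exclude; stop.
Optimal diet: D, E — 2 of 4 types.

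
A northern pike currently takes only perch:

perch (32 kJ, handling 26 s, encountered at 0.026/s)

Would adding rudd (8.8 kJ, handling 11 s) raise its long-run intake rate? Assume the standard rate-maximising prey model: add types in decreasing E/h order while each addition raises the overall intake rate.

On perch alone, R = ΣλE/(1+Σλh) = 0.832/1.676 = 0.4964 kJ/s.
Profitability of rudd: 8.8/11 = 0.8 kJ/s.
Since 0.8 > R, including rudd increases the long-run rate.

Yes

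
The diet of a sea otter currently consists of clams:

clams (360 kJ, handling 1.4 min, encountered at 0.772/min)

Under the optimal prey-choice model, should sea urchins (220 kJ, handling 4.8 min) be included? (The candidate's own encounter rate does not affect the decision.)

On clams alone, R = ΣλE/(1+Σλh) = 277.9/2.081 = 133.6 kJ/min.
sea urchins: E/h = 220/4.8 = 45.83 kJ/min.
Since 45.83 < R, time spent handling sea urchins is better spent searching.

No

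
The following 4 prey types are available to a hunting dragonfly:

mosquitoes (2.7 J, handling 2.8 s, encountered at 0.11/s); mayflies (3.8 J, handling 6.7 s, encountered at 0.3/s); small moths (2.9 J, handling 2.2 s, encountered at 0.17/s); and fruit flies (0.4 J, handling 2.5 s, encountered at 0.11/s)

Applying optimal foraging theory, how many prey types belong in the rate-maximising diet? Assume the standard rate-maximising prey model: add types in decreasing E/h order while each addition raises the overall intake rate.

Profitabilities (E/h, J/s): small moths 1.32, mosquitoes 0.964, mayflies 0.567, fruit flies 0.16. Add prey in this order while the next type's profitability exceeds the intake rate on those already taken.
Rate on top 1: 0.3588. mosquitoes: 0.964 > 0.3588 → include.
Rate on top 2: 0.4697. mayflies: 0.567 > 0.4697 → include.
Rate on top 3: 0.5228. fruit flies: 0.16 < 0.5228 → exclude; stop.
Optimal diet: small moths, mosquitoes, mayflies — 3 of 4 types.

3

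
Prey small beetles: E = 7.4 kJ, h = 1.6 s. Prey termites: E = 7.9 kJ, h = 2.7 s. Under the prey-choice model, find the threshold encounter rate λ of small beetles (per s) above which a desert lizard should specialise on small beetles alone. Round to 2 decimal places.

Drop termites once their profitability E₂/h₂ falls below the rate achievable on small beetles alone: E₂/h₂ = λE₁/(1 + λh₁).
Solve for λ: λE₁h₂ = E₂(1 + λh₁) → λ(E₁h₂ − E₂h₁) = E₂ → λ = E₂/(E₁h₂ − E₂h₁).
λ = 7.9/(7.4×2.7 − 7.9×1.6) = 7.9/7.34 = 1.076 per s.

1.08 per s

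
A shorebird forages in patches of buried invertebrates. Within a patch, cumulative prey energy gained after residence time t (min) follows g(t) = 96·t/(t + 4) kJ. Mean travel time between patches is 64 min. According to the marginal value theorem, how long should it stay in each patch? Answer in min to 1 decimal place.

16.0 min

Optimal t* satisfies g'(t*) = g(t*)/(T + t*).
g'(t) = 96·4/(t + 4)². Setting 96·4/(t+4)² = 96t/[(t+4)(64+t)] gives 4(64+t) = t(t+4), so t² = 4×64 = 256.
t* = √256 = 16 min.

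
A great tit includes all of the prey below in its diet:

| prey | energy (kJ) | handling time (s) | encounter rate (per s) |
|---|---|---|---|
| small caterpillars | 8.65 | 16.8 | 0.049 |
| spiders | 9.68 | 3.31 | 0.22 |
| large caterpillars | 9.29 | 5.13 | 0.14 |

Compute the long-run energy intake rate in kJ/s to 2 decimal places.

R = Σλ_iE_i / (1 + Σλ_ih_i)
Numerator: 0.049×8.65 + 0.22×9.68 + 0.14×9.29 = 3.854
Denominator: 1 + 0.049×16.8 + 0.22×3.31 + 0.14×5.13 = 3.27
R = 3.854/3.27 = 1.179 kJ/s

1.18 kJ/s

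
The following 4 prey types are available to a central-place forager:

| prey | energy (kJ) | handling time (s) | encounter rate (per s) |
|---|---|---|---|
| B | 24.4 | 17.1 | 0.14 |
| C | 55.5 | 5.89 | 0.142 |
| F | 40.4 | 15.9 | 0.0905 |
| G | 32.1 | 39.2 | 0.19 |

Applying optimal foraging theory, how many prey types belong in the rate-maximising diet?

1

Rank by E/h (kJ/s): C 9.42, F 2.54, B 1.43, G 0.819. Include each in turn until the next type's E/h falls below the running intake rate.
Rate on top 1: 4.292. F: 2.54 < 4.292 → exclude; stop.
Optimal diet: C — 1 of 4 types.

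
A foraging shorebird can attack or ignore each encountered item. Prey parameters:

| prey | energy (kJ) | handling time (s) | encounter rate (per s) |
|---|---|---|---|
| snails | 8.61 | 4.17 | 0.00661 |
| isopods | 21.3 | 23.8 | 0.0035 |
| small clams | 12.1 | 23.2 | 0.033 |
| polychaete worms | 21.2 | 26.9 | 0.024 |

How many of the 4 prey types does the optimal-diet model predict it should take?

4

Profitabilities (E/h, kJ/s): snails 2.06, isopods 0.895, polychaete worms 0.788, small clams 0.522. Add prey in this order while the next type's profitability exceeds the intake rate on those already taken.
Rate on top 1: 0.05539. isopods: 0.895 > 0.05539 → include.
Rate on top 2: 0.1183. polychaete worms: 0.788 > 0.1183 → include.
Rate on top 3: 0.3645. small clams: 0.522 > 0.3645 → include.
Optimal diet: snails, isopods, polychaete worms, small clams — 4 of 4 types.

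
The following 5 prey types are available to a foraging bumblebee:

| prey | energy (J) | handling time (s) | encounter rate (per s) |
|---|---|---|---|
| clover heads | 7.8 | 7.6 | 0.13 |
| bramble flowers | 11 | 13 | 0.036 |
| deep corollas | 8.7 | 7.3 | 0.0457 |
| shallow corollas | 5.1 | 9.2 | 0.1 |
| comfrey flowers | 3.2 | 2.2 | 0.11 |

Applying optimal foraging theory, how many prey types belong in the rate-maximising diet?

4

Rank by E/h (J/s): comfrey flowers 1.45, deep corollas 1.19, clover heads 1.03, bramble flowers 0.846, shallow corollas 0.554. Include each in turn until the next type's E/h falls below the running intake rate.
Rate on top 1: 0.2834. deep corollas: 1.19 > 0.2834 → include.
Rate on top 2: 0.4757. clover heads: 1.03 > 0.4757 → include.
Rate on top 3: 0.6879. bramble flowers: 0.846 > 0.6879 → include.
Rate on top 4: 0.7124. shallow corollas: 0.554 < 0.7124 → exclude; stop.
Optimal diet: comfrey flowers, deep corollas, clover heads, bramble flowers — 4 of 5 types.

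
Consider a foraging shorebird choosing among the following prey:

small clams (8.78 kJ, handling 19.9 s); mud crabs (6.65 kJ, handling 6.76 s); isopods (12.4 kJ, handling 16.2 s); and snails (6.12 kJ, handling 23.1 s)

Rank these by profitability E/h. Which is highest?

Profitability E/h (kJ/s): small clams = 8.78/19.9 = 0.441, mud crabs = 6.65/6.76 = 0.984, isopods = 12.4/16.2 = 0.765, snails = 6.12/23.1 = 0.265.
Ranked: mud crabs > isopods > small clams > snails.

mud crabs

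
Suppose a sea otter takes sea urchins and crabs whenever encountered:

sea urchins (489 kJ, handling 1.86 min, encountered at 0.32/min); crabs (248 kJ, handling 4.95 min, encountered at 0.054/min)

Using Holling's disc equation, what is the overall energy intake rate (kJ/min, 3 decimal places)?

91.206 kJ/min

Energy encountered per unit search time: 0.32×489 + 0.054×248 = 169.9 kJ/min.
Handling time per unit search time: 0.32×1.86 + 0.054×4.95 = 0.8625.
Rate = 169.9/(1 + 0.8625) = 91.21 kJ/min.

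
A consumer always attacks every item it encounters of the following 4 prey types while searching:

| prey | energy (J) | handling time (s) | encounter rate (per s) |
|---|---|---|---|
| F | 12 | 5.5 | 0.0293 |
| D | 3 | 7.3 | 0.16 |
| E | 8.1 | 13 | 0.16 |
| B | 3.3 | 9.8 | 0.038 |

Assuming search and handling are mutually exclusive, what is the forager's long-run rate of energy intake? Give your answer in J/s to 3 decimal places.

0.471 J/s

R = (0.0293×12 + 0.16×3 + 0.16×8.1 + 0.038×3.3) / (1 + 0.0293×5.5 + 0.16×7.3 + 0.16×13 + 0.038×9.8) = 2.253/4.782 = 0.4712 J/s.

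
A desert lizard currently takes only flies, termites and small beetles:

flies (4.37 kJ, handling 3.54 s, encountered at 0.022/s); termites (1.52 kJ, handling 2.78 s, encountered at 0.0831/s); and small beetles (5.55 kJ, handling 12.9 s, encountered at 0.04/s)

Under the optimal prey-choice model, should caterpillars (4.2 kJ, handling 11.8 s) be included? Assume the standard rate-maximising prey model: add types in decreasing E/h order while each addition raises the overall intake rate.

Current rate: (0.022×4.37 + 0.0831×1.52 + 0.04×5.55)/(1 + 0.022×3.54 + 0.0831×2.78 + 0.04×12.9) = 0.2435 kJ/s.
caterpillars: E/h = 4.2/11.8 = 0.3559 kJ/s.
0.3559 > 0.2435, so adding caterpillars raises the average — include it.

Yes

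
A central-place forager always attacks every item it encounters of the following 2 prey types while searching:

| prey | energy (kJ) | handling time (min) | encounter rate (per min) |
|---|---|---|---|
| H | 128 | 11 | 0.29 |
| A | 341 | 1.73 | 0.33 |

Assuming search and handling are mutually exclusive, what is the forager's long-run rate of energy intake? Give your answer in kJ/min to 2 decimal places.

31.43 kJ/min

Energy encountered per unit search time: 0.29×128 + 0.33×341 = 149.7 kJ/min.
Handling time per unit search time: 0.29×11 + 0.33×1.73 = 3.761.
Rate = 149.7/(1 + 3.761) = 31.43 kJ/min.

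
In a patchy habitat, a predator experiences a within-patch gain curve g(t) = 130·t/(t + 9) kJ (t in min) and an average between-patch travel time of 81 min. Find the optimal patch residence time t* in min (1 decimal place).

27.0 min

Optimal t* satisfies g'(t*) = g(t*)/(T + t*).
g'(t) = 130·9/(t + 9)². Setting 130·9/(t+9)² = 130t/[(t+9)(81+t)] gives 9(81+t) = t(t+9), so t² = 9×81 = 729.
t* = √729 = 27 min.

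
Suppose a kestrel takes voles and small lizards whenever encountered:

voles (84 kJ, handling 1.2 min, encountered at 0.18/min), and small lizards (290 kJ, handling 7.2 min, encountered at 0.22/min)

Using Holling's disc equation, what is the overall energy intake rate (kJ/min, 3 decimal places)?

R = Σλ_iE_i / (1 + Σλ_ih_i)
Numerator: 0.18×84 + 0.22×290 = 78.92
Denominator: 1 + 0.18×1.2 + 0.22×7.2 = 2.8
R = 78.92/2.8 = 28.19 kJ/min

28.186 kJ/min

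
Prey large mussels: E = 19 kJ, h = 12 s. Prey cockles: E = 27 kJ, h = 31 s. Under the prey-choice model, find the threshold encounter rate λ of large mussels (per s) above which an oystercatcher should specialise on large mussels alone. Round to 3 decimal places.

0.102 per s

The zero-one rule: include cockles iff E₂/h₂ > λE₁/(1+λh₁). Equality gives the switch point.
λE₁h₂ = E₂ + λE₂h₁ ⇒ λ = E₂/(E₁h₂ − E₂h₁) = 27/(589 − 324) = 0.1019 per s.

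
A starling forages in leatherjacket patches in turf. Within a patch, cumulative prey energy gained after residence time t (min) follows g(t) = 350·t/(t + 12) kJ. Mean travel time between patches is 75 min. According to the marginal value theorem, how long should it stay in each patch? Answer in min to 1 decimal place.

Optimal t* satisfies g'(t*) = g(t*)/(T + t*).
g'(t) = 350·12/(t + 12)². Setting 350·12/(t+12)² = 350t/[(t+12)(75+t)] gives 12(75+t) = t(t+12), so t² = 12×75 = 900.
t* = √900 = 30 min.

30.0 min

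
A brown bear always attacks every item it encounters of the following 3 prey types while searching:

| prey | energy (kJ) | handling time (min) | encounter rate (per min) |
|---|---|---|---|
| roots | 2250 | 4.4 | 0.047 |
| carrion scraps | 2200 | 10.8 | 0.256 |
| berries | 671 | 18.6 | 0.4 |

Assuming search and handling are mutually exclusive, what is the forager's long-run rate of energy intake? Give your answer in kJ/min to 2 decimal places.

82.14 kJ/min

Energy encountered per unit search time: 0.047×2250 + 0.256×2200 + 0.4×671 = 937.4 kJ/min.
Handling time per unit search time: 0.047×4.4 + 0.256×10.8 + 0.4×18.6 = 10.41.
Rate = 937.4/(1 + 10.41) = 82.14 kJ/min.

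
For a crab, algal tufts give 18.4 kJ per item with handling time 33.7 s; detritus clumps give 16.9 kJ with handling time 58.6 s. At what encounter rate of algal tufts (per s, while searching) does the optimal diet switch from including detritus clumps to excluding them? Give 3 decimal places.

0.033 per s

At the threshold, the rate on algal tufts alone equals the profitability of detritus clumps: λ·18.4/(1 + λ·33.7) = 16.9/58.6 = 0.2884.
Rearranging, λ(18.4 − 0.2884×33.7) = 0.2884, so λ = 0.2884/8.681 = 0.03322 per s.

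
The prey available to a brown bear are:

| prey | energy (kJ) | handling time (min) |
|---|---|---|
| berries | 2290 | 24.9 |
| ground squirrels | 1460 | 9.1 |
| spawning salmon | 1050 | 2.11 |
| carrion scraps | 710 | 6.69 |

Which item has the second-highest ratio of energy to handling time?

ground squirrels

Profitability E/h (kJ/min): berries = 2290/24.9 = 92, ground squirrels = 1460/9.1 = 160, spawning salmon = 1050/2.11 = 498, carrion scraps = 710/6.69 = 106.
Ranked: spawning salmon > ground squirrels > carrion scraps > berries.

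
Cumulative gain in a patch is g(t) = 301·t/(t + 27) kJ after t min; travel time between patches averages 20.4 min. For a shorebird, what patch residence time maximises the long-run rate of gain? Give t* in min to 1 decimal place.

23.5 min

By the marginal value theorem, leave when the instantaneous gain rate g'(t) equals the habitat-wide average g(t)/(T + t).
g'(t) = 301·27/(t + 27)². Setting 301·27/(t+27)² = 301t/[(t+27)(20.4+t)] gives 27(20.4+t) = t(t+27), so t² = 27×20.4 = 550.8.
t* = √550.8 = 23.47 min.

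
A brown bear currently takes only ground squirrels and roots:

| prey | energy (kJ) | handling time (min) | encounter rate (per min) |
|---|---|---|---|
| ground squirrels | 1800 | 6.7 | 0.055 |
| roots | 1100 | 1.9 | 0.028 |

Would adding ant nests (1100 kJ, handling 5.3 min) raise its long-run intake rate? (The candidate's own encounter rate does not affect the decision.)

Yes

Current rate: (0.055×1800 + 0.028×1100)/(1 + 0.055×6.7 + 0.028×1.9) = 91.3 kJ/min.
ant nests: E/h = 1100/5.3 = 207.5 kJ/min.
Since 207.5 > R, including ant nests increases the long-run rate.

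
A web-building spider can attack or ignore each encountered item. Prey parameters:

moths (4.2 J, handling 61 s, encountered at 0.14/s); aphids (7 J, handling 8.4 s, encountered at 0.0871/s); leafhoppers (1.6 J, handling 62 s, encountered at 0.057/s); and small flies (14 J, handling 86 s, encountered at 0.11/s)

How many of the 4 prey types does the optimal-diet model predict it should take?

1

E/h in descending order: aphids 0.833, small flies 0.163, moths 0.0689, leafhoppers 0.0258 J/s. The optimal diet is the largest prefix of this list for which every included type satisfies E_i/h_i > R on the types above it.
Rate on top 1: 0.3521. small flies: 0.163 < 0.3521 → exclude; stop.
Optimal diet: aphids — 1 of 4 types.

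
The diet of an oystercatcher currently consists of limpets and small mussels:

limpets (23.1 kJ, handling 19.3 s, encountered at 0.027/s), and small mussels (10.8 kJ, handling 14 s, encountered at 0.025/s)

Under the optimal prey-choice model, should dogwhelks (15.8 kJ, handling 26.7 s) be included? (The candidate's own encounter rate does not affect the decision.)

Current rate: (0.027×23.1 + 0.025×10.8)/(1 + 0.027×19.3 + 0.025×14) = 0.4776 kJ/s.
dogwhelks: E/h = 15.8/26.7 = 0.5918 kJ/s.
Since 0.5918 > R, including dogwhelks increases the long-run rate.

Yes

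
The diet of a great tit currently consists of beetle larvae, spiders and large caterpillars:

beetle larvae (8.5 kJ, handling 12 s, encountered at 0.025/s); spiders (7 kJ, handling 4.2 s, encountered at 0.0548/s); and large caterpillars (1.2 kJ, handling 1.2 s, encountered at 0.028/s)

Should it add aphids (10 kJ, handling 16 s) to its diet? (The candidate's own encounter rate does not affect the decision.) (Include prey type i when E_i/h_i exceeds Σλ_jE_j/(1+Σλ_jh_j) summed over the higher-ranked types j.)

Intake rate on the current diet: R = (0.025×8.5 + 0.0548×7 + 0.028×1.2) / (1 + 0.025×12 + 0.0548×4.2 + 0.028×1.2) = 0.6297/1.564 = 0.4027 kJ/s.
Profitability of aphids: 10/16 = 0.625 kJ/s.
0.625 > 0.4027, so adding aphids raises the average — include it.

Yes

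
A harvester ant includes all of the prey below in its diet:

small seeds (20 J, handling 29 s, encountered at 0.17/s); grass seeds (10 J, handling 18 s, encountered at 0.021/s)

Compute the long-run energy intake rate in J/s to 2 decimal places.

R = Σλ_iE_i / (1 + Σλ_ih_i)
Numerator: 0.17×20 + 0.021×10 = 3.61
Denominator: 1 + 0.17×29 + 0.021×18 = 6.308
R = 3.61/6.308 = 0.5723 J/s

0.57 J/s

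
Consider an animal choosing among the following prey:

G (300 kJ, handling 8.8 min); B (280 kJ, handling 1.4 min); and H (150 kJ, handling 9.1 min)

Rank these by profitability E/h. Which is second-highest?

In descending order of E/h:
B: 280/1.4 = 200 kJ/min
G: 300/8.8 = 34.1 kJ/min
H: 150/9.1 = 16.5 kJ/min

G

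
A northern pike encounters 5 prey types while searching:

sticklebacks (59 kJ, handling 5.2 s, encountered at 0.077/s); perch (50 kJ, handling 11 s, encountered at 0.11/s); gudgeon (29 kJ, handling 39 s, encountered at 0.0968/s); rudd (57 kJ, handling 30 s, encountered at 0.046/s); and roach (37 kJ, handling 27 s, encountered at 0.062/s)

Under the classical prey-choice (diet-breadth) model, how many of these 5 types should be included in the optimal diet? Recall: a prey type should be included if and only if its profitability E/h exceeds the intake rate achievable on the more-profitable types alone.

2

E/h in descending order: sticklebacks 11.3, perch 4.55, rudd 1.9, roach 1.37, gudgeon 0.744 kJ/s. The optimal diet is the largest prefix of this list for which every included type satisfies E_i/h_i > R on the types above it.
Rate on top 1: 3.244. perch: 4.55 > 3.244 → include.
Rate on top 2: 3.847. rudd: 1.9 < 3.847 → exclude; stop.
Optimal diet: sticklebacks, perch — 2 of 5 types.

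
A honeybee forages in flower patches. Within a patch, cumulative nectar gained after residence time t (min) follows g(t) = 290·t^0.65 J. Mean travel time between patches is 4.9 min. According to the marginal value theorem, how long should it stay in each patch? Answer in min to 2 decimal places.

Optimal t* satisfies g'(t*) = g(t*)/(T + t*).
g'(t) = 0.65·290·t^-0.35. Setting 0.65·290·t^-0.35 = 290·t^0.65/(4.9+t) gives 0.65(4.9+t) = t, so 0.35·t = 0.65×4.9.
t* = 0.65×4.9/0.35 = 9.1 min.

9.10 min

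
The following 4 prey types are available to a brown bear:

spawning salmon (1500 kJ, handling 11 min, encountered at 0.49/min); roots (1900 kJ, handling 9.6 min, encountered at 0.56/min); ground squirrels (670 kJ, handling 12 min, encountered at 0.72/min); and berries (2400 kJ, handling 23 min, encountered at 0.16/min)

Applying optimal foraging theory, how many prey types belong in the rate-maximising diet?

Rank by E/h (kJ/min): roots 198, spawning salmon 136, berries 104, ground squirrels 55.8. Include each in turn until the next type's E/h falls below the running intake rate.
Rate on top 1: 166.9. spawning salmon: 136 < 166.9 → exclude; stop.
Optimal diet: roots — 1 of 4 types.

1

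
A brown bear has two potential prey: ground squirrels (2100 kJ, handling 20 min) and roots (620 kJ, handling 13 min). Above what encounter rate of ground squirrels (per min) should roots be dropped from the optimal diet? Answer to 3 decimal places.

0.042 per min

Drop roots once their profitability E₂/h₂ falls below the rate achievable on ground squirrels alone: E₂/h₂ = λE₁/(1 + λh₁).
Solve for λ: λE₁h₂ = E₂(1 + λh₁) → λ(E₁h₂ − E₂h₁) = E₂ → λ = E₂/(E₁h₂ − E₂h₁).
λ = 620/(2100×13 − 620×20) = 620/1.49e+04 = 0.04161 per min.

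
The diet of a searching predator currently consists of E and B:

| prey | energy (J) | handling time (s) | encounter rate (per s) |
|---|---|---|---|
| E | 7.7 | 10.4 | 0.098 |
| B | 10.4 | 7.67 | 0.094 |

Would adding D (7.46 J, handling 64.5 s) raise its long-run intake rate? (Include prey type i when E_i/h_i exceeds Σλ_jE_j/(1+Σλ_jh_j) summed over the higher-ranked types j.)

Intake rate on the current diet: R = (0.098×7.7 + 0.094×10.4) / (1 + 0.098×10.4 + 0.094×7.67) = 1.732/2.74 = 0.6321 J/s.
D: E/h = 7.46/64.5 = 0.1157 J/s.
0.1157 < 0.6321, so adding D would lower the average — exclude it.

No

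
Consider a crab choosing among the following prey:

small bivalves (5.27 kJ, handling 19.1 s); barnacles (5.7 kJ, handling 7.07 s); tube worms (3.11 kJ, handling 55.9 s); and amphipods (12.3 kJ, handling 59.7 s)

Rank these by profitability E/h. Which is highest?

barnacles

In descending order of E/h:
barnacles: 5.7/7.07 = 0.806 kJ/s
small bivalves: 5.27/19.1 = 0.276 kJ/s
amphipods: 12.3/59.7 = 0.206 kJ/s
tube worms: 3.11/55.9 = 0.0556 kJ/s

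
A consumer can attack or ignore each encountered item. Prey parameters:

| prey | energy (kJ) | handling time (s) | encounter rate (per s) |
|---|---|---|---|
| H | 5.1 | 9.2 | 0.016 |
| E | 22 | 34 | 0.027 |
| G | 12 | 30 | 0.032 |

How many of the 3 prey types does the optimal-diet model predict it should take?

3

Profitabilities (E/h, kJ/s): E 0.647, H 0.554, G 0.4. Add prey in this order while the next type's profitability exceeds the intake rate on those already taken.
Rate on top 1: 0.3097. H: 0.554 > 0.3097 → include.
Rate on top 2: 0.3271. G: 0.4 > 0.3271 → include.
Optimal diet: E, H, G — 3 of 3 types.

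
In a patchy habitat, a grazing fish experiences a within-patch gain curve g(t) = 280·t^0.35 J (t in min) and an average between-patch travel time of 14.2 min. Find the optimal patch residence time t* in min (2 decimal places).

Optimal t* satisfies g'(t*) = g(t*)/(T + t*).
g'(t) = 0.35·280·t^-0.65. Setting 0.35·280·t^-0.65 = 280·t^0.35/(14.2+t) gives 0.35(14.2+t) = t, so 0.65·t = 0.35×14.2.
t* = 0.35×14.2/0.65 = 7.646 min.

7.65 min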